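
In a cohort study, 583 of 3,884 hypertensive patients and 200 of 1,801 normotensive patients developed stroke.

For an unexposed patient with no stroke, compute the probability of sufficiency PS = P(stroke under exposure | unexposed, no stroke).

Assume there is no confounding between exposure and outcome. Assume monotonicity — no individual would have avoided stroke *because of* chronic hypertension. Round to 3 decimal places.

PS ≈ 0.044

p₁ = P(outcome | exposed) = 583/3884 = 0.1501
p₀ = P(outcome | unexposed) = 200/1801 = 0.11105
Under exogeneity and monotonicity, PS = (p₁ − p₀) / (1 − p₀).
PS = (0.1501 − 0.11105) / (1 − 0.11105) = 0.039054 / 0.88895 ≈ 0.0439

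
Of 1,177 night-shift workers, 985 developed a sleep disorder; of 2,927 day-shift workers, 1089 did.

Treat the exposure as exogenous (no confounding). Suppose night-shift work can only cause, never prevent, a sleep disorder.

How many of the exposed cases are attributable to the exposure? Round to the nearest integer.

about 547 cases

p₁ = P(outcome | exposed) = 985/1177 = 0.83687
p₀ = P(outcome | unexposed) = 1089/2927 = 0.37205
PN = (p₁ − p₀)/p₁ = (0.83687 − 0.37205) / 0.83687 ≈ 0.55542.
Attributable cases ≈ PN × (exposed cases) = 0.55542 × 985 ≈ 547.09.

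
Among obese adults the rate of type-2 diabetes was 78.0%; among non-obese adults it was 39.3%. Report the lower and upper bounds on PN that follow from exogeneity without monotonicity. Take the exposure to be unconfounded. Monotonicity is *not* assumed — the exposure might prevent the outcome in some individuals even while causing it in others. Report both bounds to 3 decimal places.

p₁ = 0.78, p₀ = 0.393.
Under exogeneity alone the bounds on PN are max{0,(p₁−p₀)/p₁} ≤ PN ≤ min{1,(1−p₀)/p₁}.
  lower = (p₁ − p₀)/p₁ = 0.387 / 0.78 ≈ 0.4962
  upper = min{1, (1 − p₀)/p₁} = 0.607 / 0.78 ≈ 0.7782

0.496 ≤ PN ≤ 0.778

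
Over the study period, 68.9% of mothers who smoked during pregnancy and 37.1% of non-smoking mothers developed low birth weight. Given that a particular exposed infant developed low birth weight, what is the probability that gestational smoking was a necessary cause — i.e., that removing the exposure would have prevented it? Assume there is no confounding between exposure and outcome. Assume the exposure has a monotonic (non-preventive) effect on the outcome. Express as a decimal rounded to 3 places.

PN ≈ 0.462

p₁ = 0.689, p₀ = 0.371.
Under exogeneity and monotonicity, PN = (p₁ − p₀) / p₁.
PN = (0.689 − 0.371) / 0.689 = 0.318 / 0.689 ≈ 0.4615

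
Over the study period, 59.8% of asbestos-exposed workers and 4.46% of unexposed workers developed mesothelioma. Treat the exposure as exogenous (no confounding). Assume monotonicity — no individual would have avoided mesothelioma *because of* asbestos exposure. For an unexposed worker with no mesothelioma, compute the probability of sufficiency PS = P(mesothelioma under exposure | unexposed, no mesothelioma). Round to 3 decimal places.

p₁ = 0.598, p₀ = 0.0446.
Under exogeneity and monotonicity, PS = (p₁ − p₀) / (1 − p₀).
PS = (0.598 − 0.0446) / (1 − 0.0446) = 0.5534 / 0.9554 ≈ 0.5792

PS ≈ 0.579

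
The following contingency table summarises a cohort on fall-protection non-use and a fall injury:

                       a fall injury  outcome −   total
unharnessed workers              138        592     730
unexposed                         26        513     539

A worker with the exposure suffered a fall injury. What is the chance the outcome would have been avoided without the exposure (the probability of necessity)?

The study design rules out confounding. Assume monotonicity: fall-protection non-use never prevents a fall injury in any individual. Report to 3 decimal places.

PN ≈ 0.745

p₁ = P(outcome | exposed) = 138/730 = 0.18904
p₀ = P(outcome | unexposed) = 26/539 = 0.048237
Under exogeneity and monotonicity, PN = (p₁ − p₀)/p₁.
PN = (0.18904 − 0.048237) / 0.18904 ≈ 0.7448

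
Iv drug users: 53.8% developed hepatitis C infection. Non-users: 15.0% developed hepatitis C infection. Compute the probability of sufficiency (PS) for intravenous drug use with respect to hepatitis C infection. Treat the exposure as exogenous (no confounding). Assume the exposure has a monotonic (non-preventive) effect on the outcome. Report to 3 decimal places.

PS ≈ 0.456

p₁ = 0.538, p₀ = 0.15.
Under exogeneity and monotonicity, PS = (p₁ − p₀) / (1 − p₀).
PS = (0.538 − 0.15) / (1 − 0.15) = 0.388 / 0.85 ≈ 0.4565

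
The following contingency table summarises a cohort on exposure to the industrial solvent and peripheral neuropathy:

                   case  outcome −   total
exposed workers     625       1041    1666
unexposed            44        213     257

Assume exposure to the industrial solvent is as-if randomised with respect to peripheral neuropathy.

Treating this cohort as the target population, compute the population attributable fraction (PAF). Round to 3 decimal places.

PAF ≈ 0.508

p₁ = P(outcome | exposed) = 625/1666 = 0.37515
p₀ = P(outcome | unexposed) = 44/257 = 0.17121
Exposure prevalence π = 1666/1923 = 0.86635; overall risk P(Y=1) = 0.34789.
Under exogeneity, PAF = [P(Y=1) − p₀]/P(Y=1).
PAF = (0.34789 − 0.17121) / 0.34789 ≈ 0.5079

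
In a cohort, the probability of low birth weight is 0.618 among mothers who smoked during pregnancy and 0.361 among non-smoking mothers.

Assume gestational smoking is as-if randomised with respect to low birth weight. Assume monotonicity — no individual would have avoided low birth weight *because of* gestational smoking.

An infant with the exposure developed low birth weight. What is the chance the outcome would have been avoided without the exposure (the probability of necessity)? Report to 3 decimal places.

Let p₁ = 0.618, p₀ = 0.361.
Under exogeneity and monotonicity, PN = (p₁ − p₀) / p₁.
PN = (0.618 − 0.361) / 0.618 = 0.257 / 0.618 ≈ 0.4159

PN ≈ 0.416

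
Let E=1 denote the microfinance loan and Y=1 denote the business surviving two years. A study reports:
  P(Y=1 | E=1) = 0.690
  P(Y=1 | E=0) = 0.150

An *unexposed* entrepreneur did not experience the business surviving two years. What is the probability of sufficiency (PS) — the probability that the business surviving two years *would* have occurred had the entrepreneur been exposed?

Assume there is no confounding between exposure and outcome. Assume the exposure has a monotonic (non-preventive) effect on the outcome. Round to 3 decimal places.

Let p₁ = 0.69, p₀ = 0.15.
Under exogeneity and monotonicity, PS = (p₁ − p₀) / (1 − p₀).
PS = (0.69 − 0.15) / (1 − 0.15) = 0.54 / 0.85 ≈ 0.6353

PS ≈ 0.635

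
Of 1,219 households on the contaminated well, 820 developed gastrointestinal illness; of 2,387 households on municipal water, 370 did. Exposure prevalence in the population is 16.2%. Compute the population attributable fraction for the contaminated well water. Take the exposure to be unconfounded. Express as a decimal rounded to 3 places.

p₁ = P(outcome | exposed) = 820/1219 = 0.67268
p₀ = P(outcome | unexposed) = 370/2387 = 0.15501
Overall risk P(Y=1) = π·p₁ + (1−π)·p₀ = 0.162×0.67268 + 0.838×0.15501 = 0.23887.
Under exogeneity, PAF = [P(Y=1) − p₀] / P(Y=1).
PAF = (0.23887 − 0.15501) / 0.23887 ≈ 0.3511

PAF ≈ 0.351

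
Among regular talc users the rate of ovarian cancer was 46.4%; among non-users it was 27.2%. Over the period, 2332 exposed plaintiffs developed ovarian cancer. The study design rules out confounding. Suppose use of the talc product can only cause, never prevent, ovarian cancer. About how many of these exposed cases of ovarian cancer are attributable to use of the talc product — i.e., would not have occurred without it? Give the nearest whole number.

about 965 cases

p₁ = 0.464, p₀ = 0.272.
PN = (p₁ − p₀)/p₁ = (0.464 − 0.272) / 0.464 ≈ 0.41379.
Attributable cases ≈ PN × (exposed cases) = 0.41379 × 2332 ≈ 964.97.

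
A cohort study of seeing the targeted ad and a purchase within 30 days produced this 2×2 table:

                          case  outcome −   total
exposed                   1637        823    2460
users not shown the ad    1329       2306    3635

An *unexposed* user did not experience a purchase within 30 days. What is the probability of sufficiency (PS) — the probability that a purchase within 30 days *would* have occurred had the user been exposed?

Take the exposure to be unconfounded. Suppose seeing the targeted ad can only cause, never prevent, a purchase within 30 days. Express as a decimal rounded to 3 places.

p₁ = P(outcome | exposed) = 1637/2460 = 0.66545
p₀ = P(outcome | unexposed) = 1329/3635 = 0.36561
Under exogeneity and monotonicity, PS = (p₁ − p₀)/(1 − p₀).
PS = (0.66545 − 0.36561) / 0.63439 ≈ 0.4726

PS ≈ 0.473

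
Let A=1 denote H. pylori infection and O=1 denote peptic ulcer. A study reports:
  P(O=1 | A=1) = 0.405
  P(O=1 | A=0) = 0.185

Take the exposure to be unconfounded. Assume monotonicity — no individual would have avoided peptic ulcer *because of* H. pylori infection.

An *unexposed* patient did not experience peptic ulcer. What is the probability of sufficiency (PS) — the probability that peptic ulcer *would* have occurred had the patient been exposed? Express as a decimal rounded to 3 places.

Let p₁ = 0.405, p₀ = 0.185.
Under exogeneity and monotonicity, PS = (p₁ − p₀) / (1 − p₀).
PS = (0.405 − 0.185) / (1 − 0.185) = 0.22 / 0.815 ≈ 0.2699

PS ≈ 0.270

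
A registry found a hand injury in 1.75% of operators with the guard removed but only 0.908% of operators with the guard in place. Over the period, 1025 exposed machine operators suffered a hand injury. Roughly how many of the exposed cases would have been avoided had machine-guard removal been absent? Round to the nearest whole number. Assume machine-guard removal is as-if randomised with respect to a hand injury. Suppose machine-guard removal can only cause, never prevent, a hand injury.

p₁ = 0.0175, p₀ = 0.00908.
PN = (p₁ − p₀)/p₁ = (0.0175 − 0.00908) / 0.0175 ≈ 0.48114.
Attributable cases ≈ PN × (exposed cases) = 0.48114 × 1025 ≈ 493.17.

about 493 cases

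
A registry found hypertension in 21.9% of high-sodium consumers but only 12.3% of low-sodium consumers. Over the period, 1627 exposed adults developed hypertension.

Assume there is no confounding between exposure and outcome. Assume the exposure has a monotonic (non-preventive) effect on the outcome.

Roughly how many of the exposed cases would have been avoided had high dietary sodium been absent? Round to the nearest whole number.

about 713 cases

p₁ = 0.219, p₀ = 0.123.
PN = (p₁ − p₀)/p₁ = (0.219 − 0.123) / 0.219 ≈ 0.43836.
Attributable cases ≈ PN × (exposed cases) = 0.43836 × 1627 ≈ 713.21.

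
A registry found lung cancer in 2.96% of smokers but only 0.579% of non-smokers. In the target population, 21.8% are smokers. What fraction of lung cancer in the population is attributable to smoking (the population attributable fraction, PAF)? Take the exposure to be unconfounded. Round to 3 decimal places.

PAF ≈ 0.473

p₁ = 0.0296, p₀ = 0.00579.
Overall risk P(Y=1) = π·p₁ + (1−π)·p₀ = 0.218×0.0296 + 0.782×0.00579 = 0.010981.
Under exogeneity, PAF = [P(Y=1) − p₀] / P(Y=1).
PAF = (0.010981 − 0.00579) / 0.010981 ≈ 0.4727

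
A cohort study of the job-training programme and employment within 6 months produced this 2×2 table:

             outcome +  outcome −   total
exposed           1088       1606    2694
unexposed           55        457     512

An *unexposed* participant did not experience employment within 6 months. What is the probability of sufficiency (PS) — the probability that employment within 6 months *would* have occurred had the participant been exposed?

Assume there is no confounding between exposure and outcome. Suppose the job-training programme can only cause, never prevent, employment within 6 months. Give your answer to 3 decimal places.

p₁ = P(outcome | exposed) = 1088/2694 = 0.40386
p₀ = P(outcome | unexposed) = 55/512 = 0.10742
Under exogeneity and monotonicity, PS = (p₁ − p₀)/(1 − p₀).
PS = (0.40386 − 0.10742) / 0.89258 ≈ 0.3321

PS ≈ 0.332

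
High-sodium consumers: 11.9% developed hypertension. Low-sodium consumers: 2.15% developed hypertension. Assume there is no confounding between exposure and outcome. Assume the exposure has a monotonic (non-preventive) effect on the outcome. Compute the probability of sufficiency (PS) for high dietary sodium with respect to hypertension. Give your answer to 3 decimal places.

PS ≈ 0.100

p₁ = 0.119, p₀ = 0.0215.
Under exogeneity and monotonicity, PS = (p₁ − p₀) / (1 − p₀).
PS = (0.119 − 0.0215) / (1 − 0.0215) = 0.0975 / 0.9785 ≈ 0.0996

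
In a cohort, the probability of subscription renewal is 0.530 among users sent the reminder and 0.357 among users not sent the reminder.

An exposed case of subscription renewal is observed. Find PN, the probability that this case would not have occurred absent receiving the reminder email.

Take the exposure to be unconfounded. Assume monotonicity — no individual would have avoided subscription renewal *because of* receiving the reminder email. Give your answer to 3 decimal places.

PN ≈ 0.326

Let p₁ = 0.53, p₀ = 0.357.
Under exogeneity and monotonicity, PN = (p₁ − p₀) / p₁.
PN = (0.53 − 0.357) / 0.53 = 0.173 / 0.53 ≈ 0.3264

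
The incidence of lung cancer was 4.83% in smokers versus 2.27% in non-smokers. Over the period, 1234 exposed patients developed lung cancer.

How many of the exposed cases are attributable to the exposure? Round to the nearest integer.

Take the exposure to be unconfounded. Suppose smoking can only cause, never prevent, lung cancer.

p₁ = 0.0483, p₀ = 0.0227.
PN = (p₁ − p₀)/p₁ = (0.0483 − 0.0227) / 0.0483 ≈ 0.53002.
Attributable cases ≈ PN × (exposed cases) = 0.53002 × 1234 ≈ 654.05.

about 654 cases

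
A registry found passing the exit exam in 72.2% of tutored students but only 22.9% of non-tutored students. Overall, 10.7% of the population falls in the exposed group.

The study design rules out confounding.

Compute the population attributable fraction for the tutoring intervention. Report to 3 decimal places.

p₁ = 0.722, p₀ = 0.229.
Overall risk P(Y=1) = π·p₁ + (1−π)·p₀ = 0.107×0.722 + 0.893×0.229 = 0.28175.
Under exogeneity, PAF = [P(Y=1) − p₀] / P(Y=1).
PAF = (0.28175 − 0.229) / 0.28175 ≈ 0.1872

PAF ≈ 0.187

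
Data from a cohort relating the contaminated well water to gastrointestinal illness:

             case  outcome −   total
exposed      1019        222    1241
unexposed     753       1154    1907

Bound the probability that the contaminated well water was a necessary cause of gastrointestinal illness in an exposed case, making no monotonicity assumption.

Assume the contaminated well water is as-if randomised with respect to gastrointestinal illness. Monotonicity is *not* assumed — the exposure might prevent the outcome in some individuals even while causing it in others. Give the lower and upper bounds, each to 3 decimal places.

0.519 ≤ PN ≤ 0.737

p₁ = P(outcome | exposed) = 1019/1241 = 0.82111
p₀ = P(outcome | unexposed) = 753/1907 = 0.39486
Under exogeneity alone the bounds on PN are max{0,(p₁−p₀)/p₁} ≤ PN ≤ min{1,(1−p₀)/p₁}.
  lower = (p₁ − p₀)/p₁ = 0.42625 / 0.82111 ≈ 0.5191
  upper = min{1, (1 − p₀)/p₁} = 0.60514 / 0.82111 ≈ 0.7370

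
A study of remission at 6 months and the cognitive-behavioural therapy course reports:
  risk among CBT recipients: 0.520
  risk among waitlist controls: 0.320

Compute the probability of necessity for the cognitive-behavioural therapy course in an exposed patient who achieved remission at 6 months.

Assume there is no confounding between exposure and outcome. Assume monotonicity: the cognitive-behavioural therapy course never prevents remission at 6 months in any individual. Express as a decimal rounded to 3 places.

Let p₁ = 0.52, p₀ = 0.32.
Under exogeneity and monotonicity, PN = (p₁ − p₀) / p₁.
PN = (0.52 − 0.32) / 0.52 = 0.2 / 0.52 ≈ 0.3846

PN ≈ 0.385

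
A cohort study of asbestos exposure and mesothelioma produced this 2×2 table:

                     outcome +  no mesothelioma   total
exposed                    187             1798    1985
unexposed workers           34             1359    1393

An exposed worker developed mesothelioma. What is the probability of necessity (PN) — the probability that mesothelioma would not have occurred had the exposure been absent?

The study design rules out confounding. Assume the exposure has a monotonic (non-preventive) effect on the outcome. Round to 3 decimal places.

p₁ = P(outcome | exposed) = 187/1985 = 0.094207
p₀ = P(outcome | unexposed) = 34/1393 = 0.024408
Under exogeneity and monotonicity, PN = (p₁ − p₀) / p₁.
PN = (0.094207 − 0.024408) / 0.094207 = 0.069799 / 0.094207 ≈ 0.7409

PN ≈ 0.741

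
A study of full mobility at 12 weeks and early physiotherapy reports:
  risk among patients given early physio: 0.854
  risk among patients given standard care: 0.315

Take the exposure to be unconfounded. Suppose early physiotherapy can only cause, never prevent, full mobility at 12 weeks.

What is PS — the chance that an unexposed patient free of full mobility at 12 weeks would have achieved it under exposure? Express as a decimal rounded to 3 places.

Let p₁ = 0.854, p₀ = 0.315.
Under exogeneity and monotonicity, PS = (p₁ − p₀) / (1 − p₀).
PS = (0.854 − 0.315) / (1 − 0.315) = 0.539 / 0.685 ≈ 0.7869

PS ≈ 0.787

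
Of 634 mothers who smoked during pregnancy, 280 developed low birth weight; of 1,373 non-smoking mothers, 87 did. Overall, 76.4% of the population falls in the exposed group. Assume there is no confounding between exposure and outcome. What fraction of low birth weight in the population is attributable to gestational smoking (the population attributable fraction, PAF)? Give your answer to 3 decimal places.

p₁ = P(outcome | exposed) = 280/634 = 0.44164
p₀ = P(outcome | unexposed) = 87/1373 = 0.063365
Overall risk P(Y=1) = π·p₁ + (1−π)·p₀ = 0.764×0.44164 + 0.236×0.063365 = 0.35237.
Under exogeneity, PAF = [P(Y=1) − p₀] / P(Y=1).
PAF = (0.35237 − 0.063365) / 0.35237 ≈ 0.8202

PAF ≈ 0.820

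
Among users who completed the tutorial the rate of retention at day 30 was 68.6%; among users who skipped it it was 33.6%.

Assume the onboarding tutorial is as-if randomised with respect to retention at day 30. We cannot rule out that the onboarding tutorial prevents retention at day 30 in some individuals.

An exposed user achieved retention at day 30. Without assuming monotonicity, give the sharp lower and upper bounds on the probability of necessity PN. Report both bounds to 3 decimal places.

p₁ = 0.686, p₀ = 0.336.
Under exogeneity alone the bounds on PN are max{0,(p₁−p₀)/p₁} ≤ PN ≤ min{1,(1−p₀)/p₁}.
  lower = (p₁ − p₀)/p₁ = 0.35 / 0.686 ≈ 0.5102
  upper = min{1, (1 − p₀)/p₁} = 0.664 / 0.686 ≈ 0.9679

0.510 ≤ PN ≤ 0.968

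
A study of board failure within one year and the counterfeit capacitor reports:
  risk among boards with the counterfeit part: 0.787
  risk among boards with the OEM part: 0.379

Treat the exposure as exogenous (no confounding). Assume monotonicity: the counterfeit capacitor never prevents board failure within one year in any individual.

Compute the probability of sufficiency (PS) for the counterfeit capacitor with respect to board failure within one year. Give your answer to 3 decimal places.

PS ≈ 0.657

Let p₁ = 0.787, p₀ = 0.379.
Under exogeneity and monotonicity, PS = (p₁ − p₀) / (1 − p₀).
PS = (0.787 − 0.379) / (1 − 0.379) = 0.408 / 0.621 ≈ 0.6570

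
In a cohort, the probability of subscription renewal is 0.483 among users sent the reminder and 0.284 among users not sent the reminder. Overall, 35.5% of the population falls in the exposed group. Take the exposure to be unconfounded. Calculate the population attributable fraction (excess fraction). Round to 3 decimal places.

PAF ≈ 0.199

Let p₁ = 0.483, p₀ = 0.284.
Overall risk P(Y=1) = π·p₁ + (1−π)·p₀ = 0.355×0.483 + 0.645×0.284 = 0.35464.
Under exogeneity, PAF = [P(Y=1) − p₀] / P(Y=1).
PAF = (0.35464 − 0.284) / 0.35464 ≈ 0.1992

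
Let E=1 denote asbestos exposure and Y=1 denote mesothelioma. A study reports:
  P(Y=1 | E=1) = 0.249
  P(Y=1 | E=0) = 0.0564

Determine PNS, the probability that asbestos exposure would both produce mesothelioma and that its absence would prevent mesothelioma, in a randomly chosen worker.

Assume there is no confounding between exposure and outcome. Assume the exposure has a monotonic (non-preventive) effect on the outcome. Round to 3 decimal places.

PNS ≈ 0.193

Let p₁ = 0.249, p₀ = 0.0564.
Under exogeneity and monotonicity, PNS = p₁ − p₀.
PNS = 0.249 − 0.0564 = 0.1926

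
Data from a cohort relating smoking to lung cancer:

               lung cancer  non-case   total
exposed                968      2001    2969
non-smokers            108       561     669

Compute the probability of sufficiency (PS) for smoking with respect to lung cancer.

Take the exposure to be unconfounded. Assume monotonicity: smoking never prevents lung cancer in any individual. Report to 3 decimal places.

PS ≈ 0.196

p₁ = P(outcome | exposed) = 968/2969 = 0.32604
p₀ = P(outcome | unexposed) = 108/669 = 0.16143
Under exogeneity and monotonicity, PS = (p₁ − p₀) / (1 − p₀).
PS = (0.32604 − 0.16143) / (1 − 0.16143) = 0.1646 / 0.83857 ≈ 0.1963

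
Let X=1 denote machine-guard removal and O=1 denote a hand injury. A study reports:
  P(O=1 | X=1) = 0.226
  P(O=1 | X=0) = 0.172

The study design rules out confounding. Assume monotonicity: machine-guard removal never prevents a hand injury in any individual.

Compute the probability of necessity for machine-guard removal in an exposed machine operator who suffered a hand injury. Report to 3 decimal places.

PN ≈ 0.239

Let p₁ = 0.226, p₀ = 0.172.
Under exogeneity and monotonicity, PN = (p₁ − p₀) / p₁.
PN = (0.226 − 0.172) / 0.226 = 0.054 / 0.226 ≈ 0.2389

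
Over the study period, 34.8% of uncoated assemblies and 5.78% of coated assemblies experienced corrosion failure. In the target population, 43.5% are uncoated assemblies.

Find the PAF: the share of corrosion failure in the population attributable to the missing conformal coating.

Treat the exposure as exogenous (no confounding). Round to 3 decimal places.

p₁ = 0.348, p₀ = 0.0578.
Overall risk P(Y=1) = π·p₁ + (1−π)·p₀ = 0.435×0.348 + 0.565×0.0578 = 0.18404.
Under exogeneity, PAF = [P(Y=1) − p₀] / P(Y=1).
PAF = (0.18404 − 0.0578) / 0.18404 ≈ 0.6859

PAF ≈ 0.686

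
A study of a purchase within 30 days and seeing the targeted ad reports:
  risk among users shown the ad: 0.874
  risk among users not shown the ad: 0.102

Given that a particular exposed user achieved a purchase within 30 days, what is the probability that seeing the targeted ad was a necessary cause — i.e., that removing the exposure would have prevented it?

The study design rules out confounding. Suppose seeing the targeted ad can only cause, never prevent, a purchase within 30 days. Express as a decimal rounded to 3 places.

PN ≈ 0.883

Let p₁ = 0.874, p₀ = 0.102.
Under exogeneity and monotonicity, PN = (p₁ − p₀) / p₁.
PN = (0.874 − 0.102) / 0.874 = 0.772 / 0.874 ≈ 0.8833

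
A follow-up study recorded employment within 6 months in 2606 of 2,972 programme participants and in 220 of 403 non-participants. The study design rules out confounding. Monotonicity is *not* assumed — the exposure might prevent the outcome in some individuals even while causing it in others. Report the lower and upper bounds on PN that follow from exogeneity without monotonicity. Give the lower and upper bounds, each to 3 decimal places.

0.377 ≤ PN ≤ 0.518

p₁ = P(outcome | exposed) = 2606/2972 = 0.87685
p₀ = P(outcome | unexposed) = 220/403 = 0.54591
Under exogeneity alone the bounds on PN are max{0,(p₁−p₀)/p₁} ≤ PN ≤ min{1,(1−p₀)/p₁}.
  lower = (p₁ − p₀)/p₁ = 0.33094 / 0.87685 ≈ 0.3774
  upper = min{1, (1 − p₀)/p₁} = 0.45409 / 0.87685 ≈ 0.5179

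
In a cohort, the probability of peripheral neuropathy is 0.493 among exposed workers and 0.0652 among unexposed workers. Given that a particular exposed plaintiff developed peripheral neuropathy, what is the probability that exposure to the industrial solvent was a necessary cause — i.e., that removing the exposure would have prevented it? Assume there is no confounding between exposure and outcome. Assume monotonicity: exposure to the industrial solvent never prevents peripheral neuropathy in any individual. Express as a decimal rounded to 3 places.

PN ≈ 0.868

Let p₁ = 0.493, p₀ = 0.0652.
Under exogeneity and monotonicity, PN = (p₁ − p₀) / p₁.
PN = (0.493 − 0.0652) / 0.493 = 0.4278 / 0.493 ≈ 0.8677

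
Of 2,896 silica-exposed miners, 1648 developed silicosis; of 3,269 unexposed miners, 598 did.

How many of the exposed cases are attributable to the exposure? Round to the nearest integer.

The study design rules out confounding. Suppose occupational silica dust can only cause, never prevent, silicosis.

p₁ = P(outcome | exposed) = 1648/2896 = 0.56906
p₀ = P(outcome | unexposed) = 598/3269 = 0.18293
PN = (p₁ − p₀)/p₁ = (0.56906 − 0.18293) / 0.56906 ≈ 0.67854.
Attributable cases ≈ PN × (exposed cases) = 0.67854 × 1648 ≈ 1118.23.

about 1118 cases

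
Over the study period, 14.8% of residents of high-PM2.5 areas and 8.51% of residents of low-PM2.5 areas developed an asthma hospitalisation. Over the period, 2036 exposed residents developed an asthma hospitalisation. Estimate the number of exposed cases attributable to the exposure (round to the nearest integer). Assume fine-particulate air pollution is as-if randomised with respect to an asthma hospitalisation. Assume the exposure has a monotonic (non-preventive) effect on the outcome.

p₁ = 0.148, p₀ = 0.0851.
PN = (p₁ − p₀)/p₁ = (0.148 − 0.0851) / 0.148 ≈ 0.42500.
Attributable cases ≈ PN × (exposed cases) = 0.42500 × 2036 ≈ 865.30.

about 865 cases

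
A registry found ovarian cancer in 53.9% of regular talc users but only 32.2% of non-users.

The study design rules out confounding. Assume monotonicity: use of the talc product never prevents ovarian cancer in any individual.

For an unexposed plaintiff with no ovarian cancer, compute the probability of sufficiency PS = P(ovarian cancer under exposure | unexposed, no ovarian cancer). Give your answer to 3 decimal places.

PS ≈ 0.320

p₁ = 0.539, p₀ = 0.322.
Under exogeneity and monotonicity, PS = (p₁ − p₀) / (1 − p₀).
PS = (0.539 − 0.322) / (1 − 0.322) = 0.217 / 0.678 ≈ 0.3201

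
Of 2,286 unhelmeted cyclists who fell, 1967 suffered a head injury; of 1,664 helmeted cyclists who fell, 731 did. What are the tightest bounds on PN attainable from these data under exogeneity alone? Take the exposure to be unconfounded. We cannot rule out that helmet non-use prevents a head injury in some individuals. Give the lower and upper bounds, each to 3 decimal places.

0.489 ≤ PN ≤ 0.652

p₁ = P(outcome | exposed) = 1967/2286 = 0.86045
p₀ = P(outcome | unexposed) = 731/1664 = 0.4393
Under exogeneity alone the bounds on PN are max{0,(p₁−p₀)/p₁} ≤ PN ≤ min{1,(1−p₀)/p₁}.
  lower = (p₁ − p₀)/p₁ = 0.42115 / 0.86045 ≈ 0.4895
  upper = min{1, (1 − p₀)/p₁} = 0.5607 / 0.86045 ≈ 0.6516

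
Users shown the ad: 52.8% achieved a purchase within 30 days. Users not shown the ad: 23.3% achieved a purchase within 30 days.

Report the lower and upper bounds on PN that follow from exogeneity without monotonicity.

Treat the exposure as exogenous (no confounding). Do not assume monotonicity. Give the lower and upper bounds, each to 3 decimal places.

0.559 ≤ PN ≤ 1.000

p₁ = 0.528, p₀ = 0.233.
Under exogeneity alone the bounds on PN are max{0,(p₁−p₀)/p₁} ≤ PN ≤ min{1,(1−p₀)/p₁}.
  lower = (p₁ − p₀)/p₁ = 0.295 / 0.528 ≈ 0.5587
  upper = min{1, (1 − p₀)/p₁} = 0.767 / 0.528 ≈ 1.4527 → capped at 1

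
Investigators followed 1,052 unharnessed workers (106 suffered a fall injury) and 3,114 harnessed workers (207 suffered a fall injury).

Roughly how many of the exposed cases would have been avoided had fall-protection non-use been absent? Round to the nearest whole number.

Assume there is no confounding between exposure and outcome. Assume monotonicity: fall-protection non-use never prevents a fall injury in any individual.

about 36 cases

p₁ = P(outcome | exposed) = 106/1052 = 0.10076
p₀ = P(outcome | unexposed) = 207/3114 = 0.066474
PN = (p₁ − p₀)/p₁ = (0.10076 − 0.066474) / 0.10076 ≈ 0.34028.
Attributable cases ≈ PN × (exposed cases) = 0.34028 × 106 ≈ 36.07.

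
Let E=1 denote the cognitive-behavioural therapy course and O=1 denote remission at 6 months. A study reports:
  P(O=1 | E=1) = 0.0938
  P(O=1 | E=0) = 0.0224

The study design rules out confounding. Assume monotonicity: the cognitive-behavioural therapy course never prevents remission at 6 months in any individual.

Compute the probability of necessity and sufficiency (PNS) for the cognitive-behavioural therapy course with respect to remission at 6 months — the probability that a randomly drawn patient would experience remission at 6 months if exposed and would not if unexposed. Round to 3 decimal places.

PNS ≈ 0.071

Let p₁ = 0.0938, p₀ = 0.0224.
Under exogeneity and monotonicity, PNS = p₁ − p₀.
PNS = 0.0938 − 0.0224 = 0.0714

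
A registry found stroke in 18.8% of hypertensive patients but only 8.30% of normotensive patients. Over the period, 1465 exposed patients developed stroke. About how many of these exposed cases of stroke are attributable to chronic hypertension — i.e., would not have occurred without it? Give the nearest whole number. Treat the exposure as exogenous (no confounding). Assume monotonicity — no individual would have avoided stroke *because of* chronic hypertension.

p₁ = 0.188, p₀ = 0.083.
PN = (p₁ − p₀)/p₁ = (0.188 − 0.083) / 0.188 ≈ 0.55851.
Attributable cases ≈ PN × (exposed cases) = 0.55851 × 1465 ≈ 818.22.

about 818 cases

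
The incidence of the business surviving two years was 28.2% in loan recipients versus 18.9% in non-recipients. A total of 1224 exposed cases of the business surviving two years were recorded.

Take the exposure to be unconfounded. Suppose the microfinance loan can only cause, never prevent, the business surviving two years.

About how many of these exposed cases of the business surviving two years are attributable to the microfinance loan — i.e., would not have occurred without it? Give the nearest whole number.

about 404 cases

p₁ = 0.282, p₀ = 0.189.
PN = (p₁ − p₀)/p₁ = (0.282 − 0.189) / 0.282 ≈ 0.32979.
Attributable cases ≈ PN × (exposed cases) = 0.32979 × 1224 ≈ 403.66.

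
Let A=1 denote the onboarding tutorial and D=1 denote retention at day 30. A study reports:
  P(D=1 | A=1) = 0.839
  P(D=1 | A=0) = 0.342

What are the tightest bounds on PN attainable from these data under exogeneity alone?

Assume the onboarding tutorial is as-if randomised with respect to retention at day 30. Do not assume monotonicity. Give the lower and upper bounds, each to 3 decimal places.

Let p₁ = 0.839, p₀ = 0.342.
Under exogeneity alone the bounds on PN are max{0,(p₁−p₀)/p₁} ≤ PN ≤ min{1,(1−p₀)/p₁}.
  lower = (p₁ − p₀)/p₁ = 0.497 / 0.839 ≈ 0.5924
  upper = min{1, (1 − p₀)/p₁} = 0.658 / 0.839 ≈ 0.7843

0.592 ≤ PN ≤ 0.784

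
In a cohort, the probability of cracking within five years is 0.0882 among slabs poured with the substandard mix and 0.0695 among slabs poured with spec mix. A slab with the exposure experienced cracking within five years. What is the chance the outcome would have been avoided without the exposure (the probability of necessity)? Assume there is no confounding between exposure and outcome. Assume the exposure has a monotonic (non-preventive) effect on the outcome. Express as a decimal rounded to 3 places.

PN ≈ 0.212

Let p₁ = 0.0882, p₀ = 0.0695.
Under exogeneity and monotonicity, PN = (p₁ − p₀) / p₁.
PN = (0.0882 − 0.0695) / 0.0882 = 0.0187 / 0.0882 ≈ 0.2120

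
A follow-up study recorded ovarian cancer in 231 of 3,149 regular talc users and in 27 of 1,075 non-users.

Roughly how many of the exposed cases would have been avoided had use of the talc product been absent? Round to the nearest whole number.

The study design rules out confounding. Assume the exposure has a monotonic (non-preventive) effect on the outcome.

p₁ = P(outcome | exposed) = 231/3149 = 0.073357
p₀ = P(outcome | unexposed) = 27/1075 = 0.025116
PN = (p₁ − p₀)/p₁ = (0.073357 − 0.025116) / 0.073357 ≈ 0.65761.
Attributable cases ≈ PN × (exposed cases) = 0.65761 × 231 ≈ 151.91.

about 152 cases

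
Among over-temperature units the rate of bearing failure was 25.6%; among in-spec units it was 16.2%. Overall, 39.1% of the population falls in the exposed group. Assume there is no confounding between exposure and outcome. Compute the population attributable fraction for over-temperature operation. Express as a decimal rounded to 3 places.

PAF ≈ 0.185

p₁ = 0.256, p₀ = 0.162.
Overall risk P(Y=1) = π·p₁ + (1−π)·p₀ = 0.391×0.256 + 0.609×0.162 = 0.19875.
Under exogeneity, PAF = [P(Y=1) − p₀] / P(Y=1).
PAF = (0.19875 − 0.162) / 0.19875 ≈ 0.1849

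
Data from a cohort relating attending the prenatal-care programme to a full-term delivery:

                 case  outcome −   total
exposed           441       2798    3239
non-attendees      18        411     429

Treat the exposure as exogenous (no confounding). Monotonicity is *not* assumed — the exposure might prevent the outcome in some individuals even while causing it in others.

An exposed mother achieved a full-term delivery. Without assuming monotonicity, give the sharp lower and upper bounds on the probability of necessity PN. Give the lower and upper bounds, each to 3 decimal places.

0.692 ≤ PN ≤ 1.000

p₁ = P(outcome | exposed) = 441/3239 = 0.13615
p₀ = P(outcome | unexposed) = 18/429 = 0.041958
Under exogeneity alone the bounds on PN are max{0,(p₁−p₀)/p₁} ≤ PN ≤ min{1,(1−p₀)/p₁}.
  lower = (p₁ − p₀)/p₁ = 0.094195 / 0.13615 ≈ 0.6918
  upper = min{1, (1 − p₀)/p₁} = 0.95804 / 0.13615 ≈ 7.0365 → capped at 1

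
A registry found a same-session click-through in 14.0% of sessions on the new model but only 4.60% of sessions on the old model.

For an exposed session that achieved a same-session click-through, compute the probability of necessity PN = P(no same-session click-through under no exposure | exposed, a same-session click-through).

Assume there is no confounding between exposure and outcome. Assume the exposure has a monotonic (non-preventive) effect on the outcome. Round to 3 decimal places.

p₁ = 0.14, p₀ = 0.046.
Under exogeneity and monotonicity, PN = (p₁ − p₀) / p₁.
PN = (0.14 − 0.046) / 0.14 = 0.094 / 0.14 ≈ 0.6714

PN ≈ 0.671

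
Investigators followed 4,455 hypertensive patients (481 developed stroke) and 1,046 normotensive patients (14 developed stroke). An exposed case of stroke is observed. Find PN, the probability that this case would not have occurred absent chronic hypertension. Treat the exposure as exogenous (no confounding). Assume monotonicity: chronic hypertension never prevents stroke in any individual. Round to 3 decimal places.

p₁ = P(outcome | exposed) = 481/4455 = 0.10797
p₀ = P(outcome | unexposed) = 14/1046 = 0.013384
Under exogeneity and monotonicity, PN = (p₁ − p₀) / p₁.
PN = (0.10797 − 0.013384) / 0.10797 = 0.094584 / 0.10797 ≈ 0.8760

PN ≈ 0.876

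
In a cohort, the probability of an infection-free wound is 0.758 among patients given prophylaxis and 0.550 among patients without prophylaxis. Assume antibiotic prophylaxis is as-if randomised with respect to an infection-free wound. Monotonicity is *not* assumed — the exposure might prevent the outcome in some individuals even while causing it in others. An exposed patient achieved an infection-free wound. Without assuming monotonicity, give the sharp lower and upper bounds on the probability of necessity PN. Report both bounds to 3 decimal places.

0.274 ≤ PN ≤ 0.594

Let p₁ = 0.758, p₀ = 0.55.
Under exogeneity alone the bounds on PN are max{0,(p₁−p₀)/p₁} ≤ PN ≤ min{1,(1−p₀)/p₁}.
  lower = (p₁ − p₀)/p₁ = 0.208 / 0.758 ≈ 0.2744
  upper = min{1, (1 − p₀)/p₁} = 0.45 / 0.758 ≈ 0.5937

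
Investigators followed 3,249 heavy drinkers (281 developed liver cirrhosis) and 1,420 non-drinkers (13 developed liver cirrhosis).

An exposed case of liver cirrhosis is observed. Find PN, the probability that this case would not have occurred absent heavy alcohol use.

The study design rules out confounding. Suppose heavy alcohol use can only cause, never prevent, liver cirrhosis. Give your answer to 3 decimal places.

PN ≈ 0.894

p₁ = P(outcome | exposed) = 281/3249 = 0.086488
p₀ = P(outcome | unexposed) = 13/1420 = 0.0091549
Under exogeneity and monotonicity, PN = (p₁ − p₀) / p₁.
PN = (0.086488 − 0.0091549) / 0.086488 = 0.077333 / 0.086488 ≈ 0.8941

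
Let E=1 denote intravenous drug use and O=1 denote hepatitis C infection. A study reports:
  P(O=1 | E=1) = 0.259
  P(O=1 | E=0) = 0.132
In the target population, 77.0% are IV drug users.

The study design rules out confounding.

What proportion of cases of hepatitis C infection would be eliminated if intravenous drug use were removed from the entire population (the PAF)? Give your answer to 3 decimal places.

PAF ≈ 0.426

Let p₁ = 0.259, p₀ = 0.132.
Overall risk P(Y=1) = π·p₁ + (1−π)·p₀ = 0.77×0.259 + 0.23×0.132 = 0.22979.
Under exogeneity, PAF = [P(Y=1) − p₀] / P(Y=1).
PAF = (0.22979 − 0.132) / 0.22979 ≈ 0.4256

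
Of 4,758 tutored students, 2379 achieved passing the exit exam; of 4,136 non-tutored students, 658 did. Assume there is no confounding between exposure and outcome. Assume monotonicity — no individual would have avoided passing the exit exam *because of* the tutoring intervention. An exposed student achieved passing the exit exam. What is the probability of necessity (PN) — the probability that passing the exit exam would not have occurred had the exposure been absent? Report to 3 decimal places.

PN ≈ 0.682

p₁ = P(outcome | exposed) = 2379/4758 = 0.5
p₀ = P(outcome | unexposed) = 658/4136 = 0.15909
Under exogeneity and monotonicity, PN = (p₁ − p₀) / p₁.
PN = (0.5 − 0.15909) / 0.5 = 0.34091 / 0.5 ≈ 0.6818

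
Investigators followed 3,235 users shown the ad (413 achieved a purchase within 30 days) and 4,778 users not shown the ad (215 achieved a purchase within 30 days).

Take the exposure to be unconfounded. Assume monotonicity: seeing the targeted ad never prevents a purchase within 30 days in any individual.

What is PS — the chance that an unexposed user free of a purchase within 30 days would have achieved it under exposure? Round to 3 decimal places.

p₁ = P(outcome | exposed) = 413/3235 = 0.12767
p₀ = P(outcome | unexposed) = 215/4778 = 0.044998
Under exogeneity and monotonicity, PS = (p₁ − p₀) / (1 − p₀).
PS = (0.12767 − 0.044998) / (1 − 0.044998) = 0.082668 / 0.955 ≈ 0.0866

PS ≈ 0.087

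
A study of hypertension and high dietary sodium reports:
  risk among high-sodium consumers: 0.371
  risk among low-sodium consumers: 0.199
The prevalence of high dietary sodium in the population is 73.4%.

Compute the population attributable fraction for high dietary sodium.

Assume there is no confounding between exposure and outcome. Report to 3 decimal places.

PAF ≈ 0.388

Let p₁ = 0.371, p₀ = 0.199.
Overall risk P(Y=1) = π·p₁ + (1−π)·p₀ = 0.734×0.371 + 0.266×0.199 = 0.32525.
Under exogeneity, PAF = [P(Y=1) − p₀] / P(Y=1).
PAF = (0.32525 − 0.199) / 0.32525 ≈ 0.3882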